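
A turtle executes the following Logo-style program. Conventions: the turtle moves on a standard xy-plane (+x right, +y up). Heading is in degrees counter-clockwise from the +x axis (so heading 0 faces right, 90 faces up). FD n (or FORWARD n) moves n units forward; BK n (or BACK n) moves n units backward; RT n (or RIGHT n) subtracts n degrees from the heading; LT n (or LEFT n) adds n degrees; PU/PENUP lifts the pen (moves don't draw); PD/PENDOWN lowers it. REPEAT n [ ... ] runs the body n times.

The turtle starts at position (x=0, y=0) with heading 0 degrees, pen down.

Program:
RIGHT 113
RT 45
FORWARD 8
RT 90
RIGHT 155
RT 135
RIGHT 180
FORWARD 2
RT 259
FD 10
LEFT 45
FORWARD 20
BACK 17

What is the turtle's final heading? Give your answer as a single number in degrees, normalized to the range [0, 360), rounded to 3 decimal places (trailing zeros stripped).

Executing turtle program step by step:
Start: pos=(0,0), heading=0, pen down
RT 113: heading 0 -> 247
RT 45: heading 247 -> 202
FD 8: (0,0) -> (-7.417,-2.997) [heading=202, draw]
RT 90: heading 202 -> 112
RT 155: heading 112 -> 317
RT 135: heading 317 -> 182
RT 180: heading 182 -> 2
FD 2: (-7.417,-2.997) -> (-5.419,-2.927) [heading=2, draw]
RT 259: heading 2 -> 103
FD 10: (-5.419,-2.927) -> (-7.668,6.817) [heading=103, draw]
LT 45: heading 103 -> 148
FD 20: (-7.668,6.817) -> (-24.629,17.415) [heading=148, draw]
BK 17: (-24.629,17.415) -> (-10.212,8.406) [heading=148, draw]
Final: pos=(-10.212,8.406), heading=148, 5 segment(s) drawn

Answer: 148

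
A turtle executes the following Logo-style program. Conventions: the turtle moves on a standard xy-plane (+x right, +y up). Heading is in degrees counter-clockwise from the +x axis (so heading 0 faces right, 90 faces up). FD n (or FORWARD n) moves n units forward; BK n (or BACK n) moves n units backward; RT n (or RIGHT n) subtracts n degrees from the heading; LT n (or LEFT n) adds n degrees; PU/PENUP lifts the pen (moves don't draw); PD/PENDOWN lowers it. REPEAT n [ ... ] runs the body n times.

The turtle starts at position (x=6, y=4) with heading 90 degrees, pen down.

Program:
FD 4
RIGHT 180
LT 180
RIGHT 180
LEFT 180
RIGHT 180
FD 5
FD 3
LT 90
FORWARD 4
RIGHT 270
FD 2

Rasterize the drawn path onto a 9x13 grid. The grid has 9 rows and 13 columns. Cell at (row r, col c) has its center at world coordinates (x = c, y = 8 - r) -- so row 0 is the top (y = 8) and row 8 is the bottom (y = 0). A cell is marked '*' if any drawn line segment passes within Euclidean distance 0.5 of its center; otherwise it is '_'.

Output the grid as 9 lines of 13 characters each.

Answer: ______*______
______*______
______*______
______*______
______*______
______*______
______*___*__
______*___*__
______*****__

Derivation:
Segment 0: (6,4) -> (6,8)
Segment 1: (6,8) -> (6,3)
Segment 2: (6,3) -> (6,0)
Segment 3: (6,0) -> (10,0)
Segment 4: (10,0) -> (10,2)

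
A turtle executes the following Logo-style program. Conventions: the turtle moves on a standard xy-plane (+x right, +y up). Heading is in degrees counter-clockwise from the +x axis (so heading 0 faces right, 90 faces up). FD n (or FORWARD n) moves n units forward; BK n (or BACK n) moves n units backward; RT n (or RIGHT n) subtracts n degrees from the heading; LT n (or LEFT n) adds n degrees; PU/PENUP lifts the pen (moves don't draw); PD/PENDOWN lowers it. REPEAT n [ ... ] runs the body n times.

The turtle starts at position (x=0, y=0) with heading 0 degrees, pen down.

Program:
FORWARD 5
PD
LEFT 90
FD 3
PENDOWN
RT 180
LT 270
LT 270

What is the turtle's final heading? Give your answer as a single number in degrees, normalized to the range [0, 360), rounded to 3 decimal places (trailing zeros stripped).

Executing turtle program step by step:
Start: pos=(0,0), heading=0, pen down
FD 5: (0,0) -> (5,0) [heading=0, draw]
PD: pen down
LT 90: heading 0 -> 90
FD 3: (5,0) -> (5,3) [heading=90, draw]
PD: pen down
RT 180: heading 90 -> 270
LT 270: heading 270 -> 180
LT 270: heading 180 -> 90
Final: pos=(5,3), heading=90, 2 segment(s) drawn

Answer: 90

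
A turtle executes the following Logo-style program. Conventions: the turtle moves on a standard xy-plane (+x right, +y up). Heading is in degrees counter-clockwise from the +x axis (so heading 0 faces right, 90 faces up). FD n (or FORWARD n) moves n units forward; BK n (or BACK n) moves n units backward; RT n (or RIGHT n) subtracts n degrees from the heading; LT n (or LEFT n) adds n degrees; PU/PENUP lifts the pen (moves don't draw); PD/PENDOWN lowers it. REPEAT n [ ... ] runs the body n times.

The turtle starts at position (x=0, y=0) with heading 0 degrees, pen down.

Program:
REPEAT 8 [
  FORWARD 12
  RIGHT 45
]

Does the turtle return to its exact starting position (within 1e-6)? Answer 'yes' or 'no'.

Answer: yes

Derivation:
Executing turtle program step by step:
Start: pos=(0,0), heading=0, pen down
REPEAT 8 [
  -- iteration 1/8 --
  FD 12: (0,0) -> (12,0) [heading=0, draw]
  RT 45: heading 0 -> 315
  -- iteration 2/8 --
  FD 12: (12,0) -> (20.485,-8.485) [heading=315, draw]
  RT 45: heading 315 -> 270
  -- iteration 3/8 --
  FD 12: (20.485,-8.485) -> (20.485,-20.485) [heading=270, draw]
  RT 45: heading 270 -> 225
  -- iteration 4/8 --
  FD 12: (20.485,-20.485) -> (12,-28.971) [heading=225, draw]
  RT 45: heading 225 -> 180
  -- iteration 5/8 --
  FD 12: (12,-28.971) -> (0,-28.971) [heading=180, draw]
  RT 45: heading 180 -> 135
  -- iteration 6/8 --
  FD 12: (0,-28.971) -> (-8.485,-20.485) [heading=135, draw]
  RT 45: heading 135 -> 90
  -- iteration 7/8 --
  FD 12: (-8.485,-20.485) -> (-8.485,-8.485) [heading=90, draw]
  RT 45: heading 90 -> 45
  -- iteration 8/8 --
  FD 12: (-8.485,-8.485) -> (0,0) [heading=45, draw]
  RT 45: heading 45 -> 0
]
Final: pos=(0,0), heading=0, 8 segment(s) drawn

Start position: (0, 0)
Final position: (0, 0)
Distance = 0; < 1e-6 -> CLOSED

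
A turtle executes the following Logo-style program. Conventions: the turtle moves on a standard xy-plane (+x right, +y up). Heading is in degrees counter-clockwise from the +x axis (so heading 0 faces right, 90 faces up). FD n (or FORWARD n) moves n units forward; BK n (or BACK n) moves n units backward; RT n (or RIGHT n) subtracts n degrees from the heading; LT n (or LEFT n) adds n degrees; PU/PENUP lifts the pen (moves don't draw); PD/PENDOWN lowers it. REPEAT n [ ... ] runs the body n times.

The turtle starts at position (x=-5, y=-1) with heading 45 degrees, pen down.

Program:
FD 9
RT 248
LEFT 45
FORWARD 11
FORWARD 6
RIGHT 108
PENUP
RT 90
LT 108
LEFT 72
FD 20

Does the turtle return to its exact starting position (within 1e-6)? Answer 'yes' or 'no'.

Executing turtle program step by step:
Start: pos=(-5,-1), heading=45, pen down
FD 9: (-5,-1) -> (1.364,5.364) [heading=45, draw]
RT 248: heading 45 -> 157
LT 45: heading 157 -> 202
FD 11: (1.364,5.364) -> (-8.835,1.243) [heading=202, draw]
FD 6: (-8.835,1.243) -> (-14.398,-1.004) [heading=202, draw]
RT 108: heading 202 -> 94
PU: pen up
RT 90: heading 94 -> 4
LT 108: heading 4 -> 112
LT 72: heading 112 -> 184
FD 20: (-14.398,-1.004) -> (-34.349,-2.399) [heading=184, move]
Final: pos=(-34.349,-2.399), heading=184, 3 segment(s) drawn

Start position: (-5, -1)
Final position: (-34.349, -2.399)
Distance = 29.383; >= 1e-6 -> NOT closed

Answer: no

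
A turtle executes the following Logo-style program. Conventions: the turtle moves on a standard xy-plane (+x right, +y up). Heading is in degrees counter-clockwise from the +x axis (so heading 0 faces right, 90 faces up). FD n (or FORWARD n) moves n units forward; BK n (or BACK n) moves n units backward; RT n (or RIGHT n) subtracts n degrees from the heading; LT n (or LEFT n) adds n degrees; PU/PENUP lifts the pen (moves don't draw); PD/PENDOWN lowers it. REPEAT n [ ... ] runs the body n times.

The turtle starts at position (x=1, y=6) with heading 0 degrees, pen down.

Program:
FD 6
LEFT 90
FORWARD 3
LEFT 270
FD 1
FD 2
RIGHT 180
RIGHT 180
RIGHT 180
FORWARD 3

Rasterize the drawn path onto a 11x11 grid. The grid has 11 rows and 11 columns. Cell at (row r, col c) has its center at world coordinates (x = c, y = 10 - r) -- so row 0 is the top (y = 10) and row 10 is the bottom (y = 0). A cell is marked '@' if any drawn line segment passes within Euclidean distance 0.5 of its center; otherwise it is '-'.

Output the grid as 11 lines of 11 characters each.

Segment 0: (1,6) -> (7,6)
Segment 1: (7,6) -> (7,9)
Segment 2: (7,9) -> (8,9)
Segment 3: (8,9) -> (10,9)
Segment 4: (10,9) -> (7,9)

Answer: -----------
-------@@@@
-------@---
-------@---
-@@@@@@@---
-----------
-----------
-----------
-----------
-----------
-----------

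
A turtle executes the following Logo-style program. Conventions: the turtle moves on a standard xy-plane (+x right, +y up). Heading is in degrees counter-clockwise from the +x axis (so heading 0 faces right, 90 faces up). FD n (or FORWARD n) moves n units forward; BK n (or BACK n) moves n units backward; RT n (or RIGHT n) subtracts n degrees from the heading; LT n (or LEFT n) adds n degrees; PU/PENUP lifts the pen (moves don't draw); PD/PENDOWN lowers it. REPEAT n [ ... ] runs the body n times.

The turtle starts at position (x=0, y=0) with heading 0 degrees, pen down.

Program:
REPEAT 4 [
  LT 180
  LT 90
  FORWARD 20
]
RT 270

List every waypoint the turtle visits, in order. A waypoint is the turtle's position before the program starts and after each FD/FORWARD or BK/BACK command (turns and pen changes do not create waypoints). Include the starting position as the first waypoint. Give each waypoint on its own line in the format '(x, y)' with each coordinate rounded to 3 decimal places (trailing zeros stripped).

Executing turtle program step by step:
Start: pos=(0,0), heading=0, pen down
REPEAT 4 [
  -- iteration 1/4 --
  LT 180: heading 0 -> 180
  LT 90: heading 180 -> 270
  FD 20: (0,0) -> (0,-20) [heading=270, draw]
  -- iteration 2/4 --
  LT 180: heading 270 -> 90
  LT 90: heading 90 -> 180
  FD 20: (0,-20) -> (-20,-20) [heading=180, draw]
  -- iteration 3/4 --
  LT 180: heading 180 -> 0
  LT 90: heading 0 -> 90
  FD 20: (-20,-20) -> (-20,0) [heading=90, draw]
  -- iteration 4/4 --
  LT 180: heading 90 -> 270
  LT 90: heading 270 -> 0
  FD 20: (-20,0) -> (0,0) [heading=0, draw]
]
RT 270: heading 0 -> 90
Final: pos=(0,0), heading=90, 4 segment(s) drawn
Waypoints (5 total):
(0, 0)
(0, -20)
(-20, -20)
(-20, 0)
(0, 0)

Answer: (0, 0)
(0, -20)
(-20, -20)
(-20, 0)
(0, 0)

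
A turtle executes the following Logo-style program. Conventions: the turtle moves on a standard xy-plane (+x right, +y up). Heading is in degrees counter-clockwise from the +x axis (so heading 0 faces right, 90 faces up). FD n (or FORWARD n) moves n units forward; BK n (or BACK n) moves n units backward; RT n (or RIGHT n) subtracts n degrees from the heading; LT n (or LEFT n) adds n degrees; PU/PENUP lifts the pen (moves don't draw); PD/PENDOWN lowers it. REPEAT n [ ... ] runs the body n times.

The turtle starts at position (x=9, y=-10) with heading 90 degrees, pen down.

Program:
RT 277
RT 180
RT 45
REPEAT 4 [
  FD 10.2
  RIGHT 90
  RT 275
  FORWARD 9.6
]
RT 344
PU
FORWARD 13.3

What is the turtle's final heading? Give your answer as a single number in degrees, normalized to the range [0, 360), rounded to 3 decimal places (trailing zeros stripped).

Answer: 304

Derivation:
Executing turtle program step by step:
Start: pos=(9,-10), heading=90, pen down
RT 277: heading 90 -> 173
RT 180: heading 173 -> 353
RT 45: heading 353 -> 308
REPEAT 4 [
  -- iteration 1/4 --
  FD 10.2: (9,-10) -> (15.28,-18.038) [heading=308, draw]
  RT 90: heading 308 -> 218
  RT 275: heading 218 -> 303
  FD 9.6: (15.28,-18.038) -> (20.508,-26.089) [heading=303, draw]
  -- iteration 2/4 --
  FD 10.2: (20.508,-26.089) -> (26.064,-34.643) [heading=303, draw]
  RT 90: heading 303 -> 213
  RT 275: heading 213 -> 298
  FD 9.6: (26.064,-34.643) -> (30.571,-43.12) [heading=298, draw]
  -- iteration 3/4 --
  FD 10.2: (30.571,-43.12) -> (35.359,-52.126) [heading=298, draw]
  RT 90: heading 298 -> 208
  RT 275: heading 208 -> 293
  FD 9.6: (35.359,-52.126) -> (39.11,-60.963) [heading=293, draw]
  -- iteration 4/4 --
  FD 10.2: (39.11,-60.963) -> (43.096,-70.352) [heading=293, draw]
  RT 90: heading 293 -> 203
  RT 275: heading 203 -> 288
  FD 9.6: (43.096,-70.352) -> (46.062,-79.482) [heading=288, draw]
]
RT 344: heading 288 -> 304
PU: pen up
FD 13.3: (46.062,-79.482) -> (53.499,-90.508) [heading=304, move]
Final: pos=(53.499,-90.508), heading=304, 8 segment(s) drawn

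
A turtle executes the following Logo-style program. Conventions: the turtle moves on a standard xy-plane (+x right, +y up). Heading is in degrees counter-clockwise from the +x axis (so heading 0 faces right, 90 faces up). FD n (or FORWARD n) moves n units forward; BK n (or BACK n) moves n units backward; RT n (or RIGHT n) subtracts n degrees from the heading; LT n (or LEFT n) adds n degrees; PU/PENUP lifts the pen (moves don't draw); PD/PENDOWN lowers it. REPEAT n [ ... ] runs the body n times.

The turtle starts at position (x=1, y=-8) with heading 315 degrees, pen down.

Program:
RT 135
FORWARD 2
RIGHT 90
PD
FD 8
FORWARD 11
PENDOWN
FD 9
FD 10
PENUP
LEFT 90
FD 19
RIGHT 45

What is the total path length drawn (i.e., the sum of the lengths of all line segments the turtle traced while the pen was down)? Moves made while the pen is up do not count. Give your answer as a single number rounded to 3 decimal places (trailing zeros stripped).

Answer: 40

Derivation:
Executing turtle program step by step:
Start: pos=(1,-8), heading=315, pen down
RT 135: heading 315 -> 180
FD 2: (1,-8) -> (-1,-8) [heading=180, draw]
RT 90: heading 180 -> 90
PD: pen down
FD 8: (-1,-8) -> (-1,0) [heading=90, draw]
FD 11: (-1,0) -> (-1,11) [heading=90, draw]
PD: pen down
FD 9: (-1,11) -> (-1,20) [heading=90, draw]
FD 10: (-1,20) -> (-1,30) [heading=90, draw]
PU: pen up
LT 90: heading 90 -> 180
FD 19: (-1,30) -> (-20,30) [heading=180, move]
RT 45: heading 180 -> 135
Final: pos=(-20,30), heading=135, 5 segment(s) drawn

Segment lengths:
  seg 1: (1,-8) -> (-1,-8), length = 2
  seg 2: (-1,-8) -> (-1,0), length = 8
  seg 3: (-1,0) -> (-1,11), length = 11
  seg 4: (-1,11) -> (-1,20), length = 9
  seg 5: (-1,20) -> (-1,30), length = 10
Total = 40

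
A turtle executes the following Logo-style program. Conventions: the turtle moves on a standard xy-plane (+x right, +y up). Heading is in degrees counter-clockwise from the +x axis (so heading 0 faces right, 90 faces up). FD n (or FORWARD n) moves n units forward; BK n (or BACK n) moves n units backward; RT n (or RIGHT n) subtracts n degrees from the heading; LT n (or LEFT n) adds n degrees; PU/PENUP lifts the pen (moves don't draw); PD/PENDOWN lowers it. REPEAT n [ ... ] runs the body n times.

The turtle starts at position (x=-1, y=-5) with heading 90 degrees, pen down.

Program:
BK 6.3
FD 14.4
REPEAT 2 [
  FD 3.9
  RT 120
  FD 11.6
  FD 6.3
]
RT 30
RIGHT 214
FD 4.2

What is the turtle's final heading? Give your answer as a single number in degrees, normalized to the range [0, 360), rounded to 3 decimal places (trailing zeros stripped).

Executing turtle program step by step:
Start: pos=(-1,-5), heading=90, pen down
BK 6.3: (-1,-5) -> (-1,-11.3) [heading=90, draw]
FD 14.4: (-1,-11.3) -> (-1,3.1) [heading=90, draw]
REPEAT 2 [
  -- iteration 1/2 --
  FD 3.9: (-1,3.1) -> (-1,7) [heading=90, draw]
  RT 120: heading 90 -> 330
  FD 11.6: (-1,7) -> (9.046,1.2) [heading=330, draw]
  FD 6.3: (9.046,1.2) -> (14.502,-1.95) [heading=330, draw]
  -- iteration 2/2 --
  FD 3.9: (14.502,-1.95) -> (17.879,-3.9) [heading=330, draw]
  RT 120: heading 330 -> 210
  FD 11.6: (17.879,-3.9) -> (7.833,-9.7) [heading=210, draw]
  FD 6.3: (7.833,-9.7) -> (2.377,-12.85) [heading=210, draw]
]
RT 30: heading 210 -> 180
RT 214: heading 180 -> 326
FD 4.2: (2.377,-12.85) -> (5.859,-15.199) [heading=326, draw]
Final: pos=(5.859,-15.199), heading=326, 9 segment(s) drawn

Answer: 326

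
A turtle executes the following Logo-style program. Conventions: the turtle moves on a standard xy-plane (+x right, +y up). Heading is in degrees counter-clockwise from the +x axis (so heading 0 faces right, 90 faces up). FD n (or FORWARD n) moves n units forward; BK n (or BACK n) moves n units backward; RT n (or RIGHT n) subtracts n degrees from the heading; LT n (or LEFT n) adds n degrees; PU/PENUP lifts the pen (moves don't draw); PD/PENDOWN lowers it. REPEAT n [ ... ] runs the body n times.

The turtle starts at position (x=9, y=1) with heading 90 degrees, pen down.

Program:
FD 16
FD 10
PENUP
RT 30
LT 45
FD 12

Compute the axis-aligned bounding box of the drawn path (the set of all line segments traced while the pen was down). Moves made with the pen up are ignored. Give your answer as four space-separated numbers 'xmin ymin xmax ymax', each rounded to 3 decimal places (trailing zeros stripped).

Executing turtle program step by step:
Start: pos=(9,1), heading=90, pen down
FD 16: (9,1) -> (9,17) [heading=90, draw]
FD 10: (9,17) -> (9,27) [heading=90, draw]
PU: pen up
RT 30: heading 90 -> 60
LT 45: heading 60 -> 105
FD 12: (9,27) -> (5.894,38.591) [heading=105, move]
Final: pos=(5.894,38.591), heading=105, 2 segment(s) drawn

Segment endpoints: x in {9, 9}, y in {1, 17, 27}
xmin=9, ymin=1, xmax=9, ymax=27

Answer: 9 1 9 27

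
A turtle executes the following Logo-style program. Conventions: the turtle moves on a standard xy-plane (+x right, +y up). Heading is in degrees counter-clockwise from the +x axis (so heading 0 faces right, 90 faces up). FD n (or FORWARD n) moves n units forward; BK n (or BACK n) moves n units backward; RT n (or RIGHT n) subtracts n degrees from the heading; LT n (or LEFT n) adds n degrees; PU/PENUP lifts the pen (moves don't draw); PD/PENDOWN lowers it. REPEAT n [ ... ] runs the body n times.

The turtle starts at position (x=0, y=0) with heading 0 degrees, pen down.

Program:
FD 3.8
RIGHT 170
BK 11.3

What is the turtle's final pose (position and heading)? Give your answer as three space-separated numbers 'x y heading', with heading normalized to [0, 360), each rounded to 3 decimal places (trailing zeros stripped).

Executing turtle program step by step:
Start: pos=(0,0), heading=0, pen down
FD 3.8: (0,0) -> (3.8,0) [heading=0, draw]
RT 170: heading 0 -> 190
BK 11.3: (3.8,0) -> (14.928,1.962) [heading=190, draw]
Final: pos=(14.928,1.962), heading=190, 2 segment(s) drawn

Answer: 14.928 1.962 190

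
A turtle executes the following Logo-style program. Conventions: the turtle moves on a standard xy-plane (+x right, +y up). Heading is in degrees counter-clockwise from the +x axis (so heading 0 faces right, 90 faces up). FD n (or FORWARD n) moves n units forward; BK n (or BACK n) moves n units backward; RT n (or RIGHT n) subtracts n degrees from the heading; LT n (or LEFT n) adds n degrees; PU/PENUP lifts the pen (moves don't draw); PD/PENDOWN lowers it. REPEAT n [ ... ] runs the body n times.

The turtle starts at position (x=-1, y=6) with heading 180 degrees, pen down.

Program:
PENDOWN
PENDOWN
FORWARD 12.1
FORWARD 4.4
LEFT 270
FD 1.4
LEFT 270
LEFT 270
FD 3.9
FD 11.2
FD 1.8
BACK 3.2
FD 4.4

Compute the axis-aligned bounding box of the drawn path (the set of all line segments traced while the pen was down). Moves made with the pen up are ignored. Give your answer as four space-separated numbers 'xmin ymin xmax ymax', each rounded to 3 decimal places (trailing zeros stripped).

Executing turtle program step by step:
Start: pos=(-1,6), heading=180, pen down
PD: pen down
PD: pen down
FD 12.1: (-1,6) -> (-13.1,6) [heading=180, draw]
FD 4.4: (-13.1,6) -> (-17.5,6) [heading=180, draw]
LT 270: heading 180 -> 90
FD 1.4: (-17.5,6) -> (-17.5,7.4) [heading=90, draw]
LT 270: heading 90 -> 0
LT 270: heading 0 -> 270
FD 3.9: (-17.5,7.4) -> (-17.5,3.5) [heading=270, draw]
FD 11.2: (-17.5,3.5) -> (-17.5,-7.7) [heading=270, draw]
FD 1.8: (-17.5,-7.7) -> (-17.5,-9.5) [heading=270, draw]
BK 3.2: (-17.5,-9.5) -> (-17.5,-6.3) [heading=270, draw]
FD 4.4: (-17.5,-6.3) -> (-17.5,-10.7) [heading=270, draw]
Final: pos=(-17.5,-10.7), heading=270, 8 segment(s) drawn

Segment endpoints: x in {-17.5, -17.5, -17.5, -17.5, -13.1, -1}, y in {-10.7, -9.5, -7.7, -6.3, 3.5, 6, 6, 6, 7.4}
xmin=-17.5, ymin=-10.7, xmax=-1, ymax=7.4

Answer: -17.5 -10.7 -1 7.4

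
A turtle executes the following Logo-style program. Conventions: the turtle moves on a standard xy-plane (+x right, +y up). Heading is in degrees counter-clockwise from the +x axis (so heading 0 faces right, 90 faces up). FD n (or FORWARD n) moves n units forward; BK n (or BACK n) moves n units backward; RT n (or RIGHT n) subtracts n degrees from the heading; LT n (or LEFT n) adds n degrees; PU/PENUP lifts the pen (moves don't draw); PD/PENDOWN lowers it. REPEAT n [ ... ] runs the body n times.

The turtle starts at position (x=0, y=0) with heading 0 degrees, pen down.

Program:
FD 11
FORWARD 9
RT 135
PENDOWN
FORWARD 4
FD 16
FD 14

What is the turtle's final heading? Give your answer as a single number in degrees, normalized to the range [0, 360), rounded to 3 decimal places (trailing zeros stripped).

Executing turtle program step by step:
Start: pos=(0,0), heading=0, pen down
FD 11: (0,0) -> (11,0) [heading=0, draw]
FD 9: (11,0) -> (20,0) [heading=0, draw]
RT 135: heading 0 -> 225
PD: pen down
FD 4: (20,0) -> (17.172,-2.828) [heading=225, draw]
FD 16: (17.172,-2.828) -> (5.858,-14.142) [heading=225, draw]
FD 14: (5.858,-14.142) -> (-4.042,-24.042) [heading=225, draw]
Final: pos=(-4.042,-24.042), heading=225, 5 segment(s) drawn

Answer: 225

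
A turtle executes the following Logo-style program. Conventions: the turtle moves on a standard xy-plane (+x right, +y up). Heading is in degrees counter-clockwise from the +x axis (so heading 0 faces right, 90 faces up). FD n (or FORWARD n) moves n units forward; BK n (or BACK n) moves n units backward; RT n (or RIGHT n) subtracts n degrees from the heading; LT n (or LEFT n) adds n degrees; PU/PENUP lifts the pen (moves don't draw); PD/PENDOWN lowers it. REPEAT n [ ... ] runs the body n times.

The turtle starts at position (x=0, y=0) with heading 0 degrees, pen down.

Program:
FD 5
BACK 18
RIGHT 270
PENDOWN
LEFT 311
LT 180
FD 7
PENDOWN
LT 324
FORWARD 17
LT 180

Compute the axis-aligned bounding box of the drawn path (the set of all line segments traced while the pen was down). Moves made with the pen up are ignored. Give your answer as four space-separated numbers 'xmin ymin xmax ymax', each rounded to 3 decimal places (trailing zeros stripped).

Answer: -35.218 -6.074 5 0

Derivation:
Executing turtle program step by step:
Start: pos=(0,0), heading=0, pen down
FD 5: (0,0) -> (5,0) [heading=0, draw]
BK 18: (5,0) -> (-13,0) [heading=0, draw]
RT 270: heading 0 -> 90
PD: pen down
LT 311: heading 90 -> 41
LT 180: heading 41 -> 221
FD 7: (-13,0) -> (-18.283,-4.592) [heading=221, draw]
PD: pen down
LT 324: heading 221 -> 185
FD 17: (-18.283,-4.592) -> (-35.218,-6.074) [heading=185, draw]
LT 180: heading 185 -> 5
Final: pos=(-35.218,-6.074), heading=5, 4 segment(s) drawn

Segment endpoints: x in {-35.218, -18.283, -13, 0, 5}, y in {-6.074, -4.592, 0}
xmin=-35.218, ymin=-6.074, xmax=5, ymax=0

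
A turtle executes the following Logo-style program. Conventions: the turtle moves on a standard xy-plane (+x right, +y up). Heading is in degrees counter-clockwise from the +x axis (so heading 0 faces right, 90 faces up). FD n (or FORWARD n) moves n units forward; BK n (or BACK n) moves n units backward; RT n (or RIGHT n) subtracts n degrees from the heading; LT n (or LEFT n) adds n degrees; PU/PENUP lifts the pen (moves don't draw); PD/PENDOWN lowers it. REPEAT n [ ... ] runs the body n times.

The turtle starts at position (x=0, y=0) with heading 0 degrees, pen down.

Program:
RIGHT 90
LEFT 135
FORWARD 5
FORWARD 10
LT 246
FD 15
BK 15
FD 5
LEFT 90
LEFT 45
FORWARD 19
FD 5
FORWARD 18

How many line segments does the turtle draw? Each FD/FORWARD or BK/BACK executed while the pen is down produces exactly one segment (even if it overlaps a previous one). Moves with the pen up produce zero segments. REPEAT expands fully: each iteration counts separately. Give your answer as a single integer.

Executing turtle program step by step:
Start: pos=(0,0), heading=0, pen down
RT 90: heading 0 -> 270
LT 135: heading 270 -> 45
FD 5: (0,0) -> (3.536,3.536) [heading=45, draw]
FD 10: (3.536,3.536) -> (10.607,10.607) [heading=45, draw]
LT 246: heading 45 -> 291
FD 15: (10.607,10.607) -> (15.982,-3.397) [heading=291, draw]
BK 15: (15.982,-3.397) -> (10.607,10.607) [heading=291, draw]
FD 5: (10.607,10.607) -> (12.398,5.939) [heading=291, draw]
LT 90: heading 291 -> 21
LT 45: heading 21 -> 66
FD 19: (12.398,5.939) -> (20.126,23.296) [heading=66, draw]
FD 5: (20.126,23.296) -> (22.16,27.864) [heading=66, draw]
FD 18: (22.16,27.864) -> (29.481,44.308) [heading=66, draw]
Final: pos=(29.481,44.308), heading=66, 8 segment(s) drawn
Segments drawn: 8

Answer: 8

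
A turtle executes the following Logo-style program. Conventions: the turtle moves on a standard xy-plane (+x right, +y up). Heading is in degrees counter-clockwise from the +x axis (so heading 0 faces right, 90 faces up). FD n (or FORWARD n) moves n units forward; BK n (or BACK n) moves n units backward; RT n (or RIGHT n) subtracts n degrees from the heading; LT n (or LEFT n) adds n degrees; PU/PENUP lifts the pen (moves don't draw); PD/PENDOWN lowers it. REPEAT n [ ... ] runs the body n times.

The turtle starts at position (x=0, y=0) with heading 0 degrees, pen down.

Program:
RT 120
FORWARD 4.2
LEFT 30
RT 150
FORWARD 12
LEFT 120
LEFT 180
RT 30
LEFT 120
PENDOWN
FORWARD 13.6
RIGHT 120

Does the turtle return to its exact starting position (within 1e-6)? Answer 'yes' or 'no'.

Executing turtle program step by step:
Start: pos=(0,0), heading=0, pen down
RT 120: heading 0 -> 240
FD 4.2: (0,0) -> (-2.1,-3.637) [heading=240, draw]
LT 30: heading 240 -> 270
RT 150: heading 270 -> 120
FD 12: (-2.1,-3.637) -> (-8.1,6.755) [heading=120, draw]
LT 120: heading 120 -> 240
LT 180: heading 240 -> 60
RT 30: heading 60 -> 30
LT 120: heading 30 -> 150
PD: pen down
FD 13.6: (-8.1,6.755) -> (-19.878,13.555) [heading=150, draw]
RT 120: heading 150 -> 30
Final: pos=(-19.878,13.555), heading=30, 3 segment(s) drawn

Start position: (0, 0)
Final position: (-19.878, 13.555)
Distance = 24.06; >= 1e-6 -> NOT closed

Answer: no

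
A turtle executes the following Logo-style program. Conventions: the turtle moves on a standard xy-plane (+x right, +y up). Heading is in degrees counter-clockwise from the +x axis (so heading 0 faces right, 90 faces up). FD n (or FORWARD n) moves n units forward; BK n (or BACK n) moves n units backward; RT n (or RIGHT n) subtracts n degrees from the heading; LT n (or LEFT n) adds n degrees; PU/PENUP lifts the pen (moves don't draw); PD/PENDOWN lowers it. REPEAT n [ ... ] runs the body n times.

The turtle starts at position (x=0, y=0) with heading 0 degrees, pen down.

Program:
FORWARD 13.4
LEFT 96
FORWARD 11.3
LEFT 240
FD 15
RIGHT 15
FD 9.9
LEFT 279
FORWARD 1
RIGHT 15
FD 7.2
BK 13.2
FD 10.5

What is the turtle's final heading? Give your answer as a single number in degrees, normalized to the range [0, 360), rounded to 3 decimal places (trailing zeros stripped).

Answer: 225

Derivation:
Executing turtle program step by step:
Start: pos=(0,0), heading=0, pen down
FD 13.4: (0,0) -> (13.4,0) [heading=0, draw]
LT 96: heading 0 -> 96
FD 11.3: (13.4,0) -> (12.219,11.238) [heading=96, draw]
LT 240: heading 96 -> 336
FD 15: (12.219,11.238) -> (25.922,5.137) [heading=336, draw]
RT 15: heading 336 -> 321
FD 9.9: (25.922,5.137) -> (33.616,-1.093) [heading=321, draw]
LT 279: heading 321 -> 240
FD 1: (33.616,-1.093) -> (33.116,-1.959) [heading=240, draw]
RT 15: heading 240 -> 225
FD 7.2: (33.116,-1.959) -> (28.025,-7.05) [heading=225, draw]
BK 13.2: (28.025,-7.05) -> (37.358,2.283) [heading=225, draw]
FD 10.5: (37.358,2.283) -> (29.934,-5.141) [heading=225, draw]
Final: pos=(29.934,-5.141), heading=225, 8 segment(s) drawn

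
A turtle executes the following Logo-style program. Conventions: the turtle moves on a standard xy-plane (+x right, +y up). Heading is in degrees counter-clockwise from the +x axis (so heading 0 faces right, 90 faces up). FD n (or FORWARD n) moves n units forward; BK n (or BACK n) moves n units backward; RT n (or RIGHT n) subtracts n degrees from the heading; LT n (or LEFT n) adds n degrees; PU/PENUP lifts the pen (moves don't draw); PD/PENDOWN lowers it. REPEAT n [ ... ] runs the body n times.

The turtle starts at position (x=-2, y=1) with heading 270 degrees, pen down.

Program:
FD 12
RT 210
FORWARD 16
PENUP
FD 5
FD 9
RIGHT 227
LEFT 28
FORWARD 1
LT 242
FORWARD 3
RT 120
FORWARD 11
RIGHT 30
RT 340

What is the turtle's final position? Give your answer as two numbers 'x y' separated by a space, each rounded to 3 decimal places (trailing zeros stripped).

Answer: 22.09 14.032

Derivation:
Executing turtle program step by step:
Start: pos=(-2,1), heading=270, pen down
FD 12: (-2,1) -> (-2,-11) [heading=270, draw]
RT 210: heading 270 -> 60
FD 16: (-2,-11) -> (6,2.856) [heading=60, draw]
PU: pen up
FD 5: (6,2.856) -> (8.5,7.187) [heading=60, move]
FD 9: (8.5,7.187) -> (13,14.981) [heading=60, move]
RT 227: heading 60 -> 193
LT 28: heading 193 -> 221
FD 1: (13,14.981) -> (12.245,14.325) [heading=221, move]
LT 242: heading 221 -> 103
FD 3: (12.245,14.325) -> (11.57,17.248) [heading=103, move]
RT 120: heading 103 -> 343
FD 11: (11.57,17.248) -> (22.09,14.032) [heading=343, move]
RT 30: heading 343 -> 313
RT 340: heading 313 -> 333
Final: pos=(22.09,14.032), heading=333, 2 segment(s) drawn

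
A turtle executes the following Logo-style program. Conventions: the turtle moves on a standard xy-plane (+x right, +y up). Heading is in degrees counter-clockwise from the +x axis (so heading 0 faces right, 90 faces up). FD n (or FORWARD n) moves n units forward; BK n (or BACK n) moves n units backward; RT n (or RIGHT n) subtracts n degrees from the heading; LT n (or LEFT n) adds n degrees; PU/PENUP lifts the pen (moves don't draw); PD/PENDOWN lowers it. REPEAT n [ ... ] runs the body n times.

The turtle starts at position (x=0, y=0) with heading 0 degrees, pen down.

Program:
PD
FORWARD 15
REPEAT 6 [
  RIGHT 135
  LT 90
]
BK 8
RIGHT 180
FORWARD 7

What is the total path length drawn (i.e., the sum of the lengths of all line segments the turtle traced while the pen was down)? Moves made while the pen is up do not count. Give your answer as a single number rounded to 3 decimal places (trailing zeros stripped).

Executing turtle program step by step:
Start: pos=(0,0), heading=0, pen down
PD: pen down
FD 15: (0,0) -> (15,0) [heading=0, draw]
REPEAT 6 [
  -- iteration 1/6 --
  RT 135: heading 0 -> 225
  LT 90: heading 225 -> 315
  -- iteration 2/6 --
  RT 135: heading 315 -> 180
  LT 90: heading 180 -> 270
  -- iteration 3/6 --
  RT 135: heading 270 -> 135
  LT 90: heading 135 -> 225
  -- iteration 4/6 --
  RT 135: heading 225 -> 90
  LT 90: heading 90 -> 180
  -- iteration 5/6 --
  RT 135: heading 180 -> 45
  LT 90: heading 45 -> 135
  -- iteration 6/6 --
  RT 135: heading 135 -> 0
  LT 90: heading 0 -> 90
]
BK 8: (15,0) -> (15,-8) [heading=90, draw]
RT 180: heading 90 -> 270
FD 7: (15,-8) -> (15,-15) [heading=270, draw]
Final: pos=(15,-15), heading=270, 3 segment(s) drawn

Segment lengths:
  seg 1: (0,0) -> (15,0), length = 15
  seg 2: (15,0) -> (15,-8), length = 8
  seg 3: (15,-8) -> (15,-15), length = 7
Total = 30

Answer: 30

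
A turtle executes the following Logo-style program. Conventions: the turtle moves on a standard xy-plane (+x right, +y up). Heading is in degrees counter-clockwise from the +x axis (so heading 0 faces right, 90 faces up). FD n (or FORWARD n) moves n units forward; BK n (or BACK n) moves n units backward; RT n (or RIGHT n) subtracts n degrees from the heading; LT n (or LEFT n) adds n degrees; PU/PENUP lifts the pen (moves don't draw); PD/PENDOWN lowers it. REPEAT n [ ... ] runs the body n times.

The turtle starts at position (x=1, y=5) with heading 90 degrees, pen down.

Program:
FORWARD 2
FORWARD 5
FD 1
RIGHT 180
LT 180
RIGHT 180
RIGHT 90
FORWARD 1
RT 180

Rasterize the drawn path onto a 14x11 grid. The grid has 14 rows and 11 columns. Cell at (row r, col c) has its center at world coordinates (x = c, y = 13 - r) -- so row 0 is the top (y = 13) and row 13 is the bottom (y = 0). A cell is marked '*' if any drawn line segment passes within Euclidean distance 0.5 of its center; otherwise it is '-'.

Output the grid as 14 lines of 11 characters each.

Answer: **---------
-*---------
-*---------
-*---------
-*---------
-*---------
-*---------
-*---------
-*---------
-----------
-----------
-----------
-----------
-----------

Derivation:
Segment 0: (1,5) -> (1,7)
Segment 1: (1,7) -> (1,12)
Segment 2: (1,12) -> (1,13)
Segment 3: (1,13) -> (0,13)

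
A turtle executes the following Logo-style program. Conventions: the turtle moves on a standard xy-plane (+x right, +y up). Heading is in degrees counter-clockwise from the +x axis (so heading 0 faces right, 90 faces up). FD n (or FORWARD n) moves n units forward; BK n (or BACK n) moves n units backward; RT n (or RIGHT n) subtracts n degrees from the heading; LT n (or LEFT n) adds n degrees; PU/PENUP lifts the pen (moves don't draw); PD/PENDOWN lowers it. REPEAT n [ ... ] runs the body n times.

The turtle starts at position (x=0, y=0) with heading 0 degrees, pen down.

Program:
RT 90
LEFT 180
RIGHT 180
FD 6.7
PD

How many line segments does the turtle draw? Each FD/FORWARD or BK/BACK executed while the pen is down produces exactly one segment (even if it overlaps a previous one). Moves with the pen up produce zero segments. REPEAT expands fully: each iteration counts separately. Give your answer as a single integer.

Executing turtle program step by step:
Start: pos=(0,0), heading=0, pen down
RT 90: heading 0 -> 270
LT 180: heading 270 -> 90
RT 180: heading 90 -> 270
FD 6.7: (0,0) -> (0,-6.7) [heading=270, draw]
PD: pen down
Final: pos=(0,-6.7), heading=270, 1 segment(s) drawn
Segments drawn: 1

Answer: 1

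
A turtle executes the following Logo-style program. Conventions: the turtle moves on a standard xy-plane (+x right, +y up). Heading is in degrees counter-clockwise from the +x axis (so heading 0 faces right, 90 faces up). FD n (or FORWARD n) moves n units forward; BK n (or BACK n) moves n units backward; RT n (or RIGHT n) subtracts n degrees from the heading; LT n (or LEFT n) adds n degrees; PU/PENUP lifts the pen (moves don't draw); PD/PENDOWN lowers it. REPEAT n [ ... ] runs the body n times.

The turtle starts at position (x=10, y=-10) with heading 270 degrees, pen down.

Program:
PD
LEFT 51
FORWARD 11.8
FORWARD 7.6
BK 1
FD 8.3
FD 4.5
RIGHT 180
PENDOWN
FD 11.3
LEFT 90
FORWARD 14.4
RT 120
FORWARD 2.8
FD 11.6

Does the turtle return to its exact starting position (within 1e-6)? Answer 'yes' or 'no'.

Answer: no

Derivation:
Executing turtle program step by step:
Start: pos=(10,-10), heading=270, pen down
PD: pen down
LT 51: heading 270 -> 321
FD 11.8: (10,-10) -> (19.17,-17.426) [heading=321, draw]
FD 7.6: (19.17,-17.426) -> (25.077,-22.209) [heading=321, draw]
BK 1: (25.077,-22.209) -> (24.299,-21.579) [heading=321, draw]
FD 8.3: (24.299,-21.579) -> (30.75,-26.803) [heading=321, draw]
FD 4.5: (30.75,-26.803) -> (34.247,-29.635) [heading=321, draw]
RT 180: heading 321 -> 141
PD: pen down
FD 11.3: (34.247,-29.635) -> (25.465,-22.523) [heading=141, draw]
LT 90: heading 141 -> 231
FD 14.4: (25.465,-22.523) -> (16.403,-33.714) [heading=231, draw]
RT 120: heading 231 -> 111
FD 2.8: (16.403,-33.714) -> (15.4,-31.1) [heading=111, draw]
FD 11.6: (15.4,-31.1) -> (11.242,-20.271) [heading=111, draw]
Final: pos=(11.242,-20.271), heading=111, 9 segment(s) drawn

Start position: (10, -10)
Final position: (11.242, -20.271)
Distance = 10.346; >= 1e-6 -> NOT closed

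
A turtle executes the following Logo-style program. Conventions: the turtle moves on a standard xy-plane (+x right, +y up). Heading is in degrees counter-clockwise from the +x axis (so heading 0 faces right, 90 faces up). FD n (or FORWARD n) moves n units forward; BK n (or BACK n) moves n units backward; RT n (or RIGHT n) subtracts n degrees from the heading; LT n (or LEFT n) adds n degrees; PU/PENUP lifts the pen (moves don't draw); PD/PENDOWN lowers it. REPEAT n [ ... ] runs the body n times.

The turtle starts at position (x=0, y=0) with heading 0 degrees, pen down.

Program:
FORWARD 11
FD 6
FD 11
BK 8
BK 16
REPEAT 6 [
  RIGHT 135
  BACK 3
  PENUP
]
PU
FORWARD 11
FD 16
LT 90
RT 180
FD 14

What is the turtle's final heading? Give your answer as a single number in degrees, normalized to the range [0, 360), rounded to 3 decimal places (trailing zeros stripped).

Answer: 180

Derivation:
Executing turtle program step by step:
Start: pos=(0,0), heading=0, pen down
FD 11: (0,0) -> (11,0) [heading=0, draw]
FD 6: (11,0) -> (17,0) [heading=0, draw]
FD 11: (17,0) -> (28,0) [heading=0, draw]
BK 8: (28,0) -> (20,0) [heading=0, draw]
BK 16: (20,0) -> (4,0) [heading=0, draw]
REPEAT 6 [
  -- iteration 1/6 --
  RT 135: heading 0 -> 225
  BK 3: (4,0) -> (6.121,2.121) [heading=225, draw]
  PU: pen up
  -- iteration 2/6 --
  RT 135: heading 225 -> 90
  BK 3: (6.121,2.121) -> (6.121,-0.879) [heading=90, move]
  PU: pen up
  -- iteration 3/6 --
  RT 135: heading 90 -> 315
  BK 3: (6.121,-0.879) -> (4,1.243) [heading=315, move]
  PU: pen up
  -- iteration 4/6 --
  RT 135: heading 315 -> 180
  BK 3: (4,1.243) -> (7,1.243) [heading=180, move]
  PU: pen up
  -- iteration 5/6 --
  RT 135: heading 180 -> 45
  BK 3: (7,1.243) -> (4.879,-0.879) [heading=45, move]
  PU: pen up
  -- iteration 6/6 --
  RT 135: heading 45 -> 270
  BK 3: (4.879,-0.879) -> (4.879,2.121) [heading=270, move]
  PU: pen up
]
PU: pen up
FD 11: (4.879,2.121) -> (4.879,-8.879) [heading=270, move]
FD 16: (4.879,-8.879) -> (4.879,-24.879) [heading=270, move]
LT 90: heading 270 -> 0
RT 180: heading 0 -> 180
FD 14: (4.879,-24.879) -> (-9.121,-24.879) [heading=180, move]
Final: pos=(-9.121,-24.879), heading=180, 6 segment(s) drawn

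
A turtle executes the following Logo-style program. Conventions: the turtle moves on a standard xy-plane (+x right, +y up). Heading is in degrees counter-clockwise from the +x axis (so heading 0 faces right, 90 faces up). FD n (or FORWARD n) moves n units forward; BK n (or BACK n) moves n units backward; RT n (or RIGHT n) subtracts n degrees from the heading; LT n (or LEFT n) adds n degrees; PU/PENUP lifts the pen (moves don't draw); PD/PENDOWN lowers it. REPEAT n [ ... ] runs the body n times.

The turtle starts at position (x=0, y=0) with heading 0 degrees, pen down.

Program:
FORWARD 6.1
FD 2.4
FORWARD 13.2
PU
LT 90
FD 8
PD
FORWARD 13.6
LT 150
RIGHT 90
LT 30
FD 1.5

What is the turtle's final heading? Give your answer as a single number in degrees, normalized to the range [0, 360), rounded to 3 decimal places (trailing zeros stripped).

Executing turtle program step by step:
Start: pos=(0,0), heading=0, pen down
FD 6.1: (0,0) -> (6.1,0) [heading=0, draw]
FD 2.4: (6.1,0) -> (8.5,0) [heading=0, draw]
FD 13.2: (8.5,0) -> (21.7,0) [heading=0, draw]
PU: pen up
LT 90: heading 0 -> 90
FD 8: (21.7,0) -> (21.7,8) [heading=90, move]
PD: pen down
FD 13.6: (21.7,8) -> (21.7,21.6) [heading=90, draw]
LT 150: heading 90 -> 240
RT 90: heading 240 -> 150
LT 30: heading 150 -> 180
FD 1.5: (21.7,21.6) -> (20.2,21.6) [heading=180, draw]
Final: pos=(20.2,21.6), heading=180, 5 segment(s) drawn

Answer: 180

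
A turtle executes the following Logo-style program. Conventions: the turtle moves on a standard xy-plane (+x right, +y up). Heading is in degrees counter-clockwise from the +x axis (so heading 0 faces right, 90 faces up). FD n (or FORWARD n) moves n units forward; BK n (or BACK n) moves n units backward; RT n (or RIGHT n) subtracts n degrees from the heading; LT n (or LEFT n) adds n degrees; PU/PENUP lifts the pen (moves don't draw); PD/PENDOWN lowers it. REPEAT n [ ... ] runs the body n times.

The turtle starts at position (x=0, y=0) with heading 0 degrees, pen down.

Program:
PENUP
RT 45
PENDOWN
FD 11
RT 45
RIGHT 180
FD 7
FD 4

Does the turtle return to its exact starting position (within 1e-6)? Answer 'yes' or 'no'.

Executing turtle program step by step:
Start: pos=(0,0), heading=0, pen down
PU: pen up
RT 45: heading 0 -> 315
PD: pen down
FD 11: (0,0) -> (7.778,-7.778) [heading=315, draw]
RT 45: heading 315 -> 270
RT 180: heading 270 -> 90
FD 7: (7.778,-7.778) -> (7.778,-0.778) [heading=90, draw]
FD 4: (7.778,-0.778) -> (7.778,3.222) [heading=90, draw]
Final: pos=(7.778,3.222), heading=90, 3 segment(s) drawn

Start position: (0, 0)
Final position: (7.778, 3.222)
Distance = 8.419; >= 1e-6 -> NOT closed

Answer: no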